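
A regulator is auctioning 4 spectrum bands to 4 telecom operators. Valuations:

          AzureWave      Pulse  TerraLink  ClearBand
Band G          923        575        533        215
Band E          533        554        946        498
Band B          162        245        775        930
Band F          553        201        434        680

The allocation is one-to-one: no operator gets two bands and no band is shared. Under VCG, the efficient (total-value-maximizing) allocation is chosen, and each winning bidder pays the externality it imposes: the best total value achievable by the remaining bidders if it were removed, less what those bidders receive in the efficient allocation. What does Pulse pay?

Efficient allocation: AzureWave→Band F ($553M), Pulse→Band G ($575M), TerraLink→Band E ($946M), ClearBand→Band B ($930M); total welfare W = $3004M.
Pulse receives Band G at value $575M, so the others get W − 575 = $2429M.
Without Pulse: best allocation of the remaining 3 bidders over all 4 bands is AzureWave→Band G ($923M), TerraLink→Band E ($946M), ClearBand→Band B ($930M), total $2799M.
VCG payment = (others' best without Pulse) − (others' welfare with Pulse) = 2799 − 2429 = $370M.

Pulse pays $370M.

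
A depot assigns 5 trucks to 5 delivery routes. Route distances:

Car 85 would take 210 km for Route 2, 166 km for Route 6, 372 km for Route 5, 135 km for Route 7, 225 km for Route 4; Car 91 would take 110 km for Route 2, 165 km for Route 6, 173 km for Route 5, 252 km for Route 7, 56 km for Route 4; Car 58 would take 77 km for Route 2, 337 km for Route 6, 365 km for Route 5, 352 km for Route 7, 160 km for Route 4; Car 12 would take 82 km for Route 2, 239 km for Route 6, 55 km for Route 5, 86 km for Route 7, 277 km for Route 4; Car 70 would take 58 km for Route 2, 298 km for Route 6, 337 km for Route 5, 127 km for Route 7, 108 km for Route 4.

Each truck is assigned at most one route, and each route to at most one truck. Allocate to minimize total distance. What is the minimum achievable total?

Optimal: Car 85→Route 6 (166 km), Car 91→Route 4 (56 km), Car 58→Route 2 (77 km), Car 12→Route 5 (55 km), Car 70→Route 7 (127 km) — total 166+56+77+55+127 = 481 km.
Min-entry greedy (repeatedly take the single cheapest remaining cell) gives 641 km, worse by 160.

Min total: 481 km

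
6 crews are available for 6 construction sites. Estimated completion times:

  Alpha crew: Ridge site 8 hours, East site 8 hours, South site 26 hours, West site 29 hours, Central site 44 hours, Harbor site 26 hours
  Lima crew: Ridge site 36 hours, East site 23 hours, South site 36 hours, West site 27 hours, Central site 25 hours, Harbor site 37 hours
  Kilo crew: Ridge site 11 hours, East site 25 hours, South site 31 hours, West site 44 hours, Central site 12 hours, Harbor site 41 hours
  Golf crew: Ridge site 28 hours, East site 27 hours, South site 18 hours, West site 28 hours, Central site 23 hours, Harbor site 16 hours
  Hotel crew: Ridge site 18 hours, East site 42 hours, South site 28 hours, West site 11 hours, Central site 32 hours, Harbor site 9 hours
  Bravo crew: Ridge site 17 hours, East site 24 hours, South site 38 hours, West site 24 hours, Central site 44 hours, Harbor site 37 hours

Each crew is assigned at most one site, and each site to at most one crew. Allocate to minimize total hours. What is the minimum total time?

Minimum total: 91 hours

This is a one-to-one assignment (minimum-cost bipartite matching).
Optimal: Alpha crew→East site (8 hours), Lima crew→West site (27 hours), Kilo crew→Central site (12 hours), Golf crew→South site (18 hours), Hotel crew→Harbor site (9 hours), Bravo crew→Ridge site (17 hours) — total 8+27+12+18+9+17 = 91 hours.
Next-best assignment: Alpha crew→Ridge site, Lima crew→East site, Kilo crew→Central site, Golf crew→South site, Hotel crew→Harbor site, Bravo crew→West site = 94 hours.
Swapping Hotel crew↔Bravo crew (Hotel crew→Ridge site 18 hours, Bravo crew→Harbor site 37 hours) adds 29.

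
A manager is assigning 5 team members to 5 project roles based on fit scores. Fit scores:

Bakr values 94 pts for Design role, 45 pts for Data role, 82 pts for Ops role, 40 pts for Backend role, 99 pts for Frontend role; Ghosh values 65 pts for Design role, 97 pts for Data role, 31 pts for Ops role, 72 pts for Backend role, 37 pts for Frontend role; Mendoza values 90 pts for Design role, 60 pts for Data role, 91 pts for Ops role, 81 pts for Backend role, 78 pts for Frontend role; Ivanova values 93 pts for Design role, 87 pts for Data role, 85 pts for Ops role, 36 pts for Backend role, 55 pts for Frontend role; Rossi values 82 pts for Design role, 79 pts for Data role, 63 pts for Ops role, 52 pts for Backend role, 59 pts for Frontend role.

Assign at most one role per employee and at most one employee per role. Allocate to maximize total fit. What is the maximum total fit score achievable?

Optimal: Bakr→Frontend role (99 pts), Ghosh→Data role (97 pts), Mendoza→Backend role (81 pts), Ivanova→Ops role (85 pts), Rossi→Design role (82 pts) — total 99+97+81+85+82 = 444 pts.
Max-entry greedy (repeatedly take the single best remaining cell) gives 432 pts, worse by 12.

Maximum total: 444 pts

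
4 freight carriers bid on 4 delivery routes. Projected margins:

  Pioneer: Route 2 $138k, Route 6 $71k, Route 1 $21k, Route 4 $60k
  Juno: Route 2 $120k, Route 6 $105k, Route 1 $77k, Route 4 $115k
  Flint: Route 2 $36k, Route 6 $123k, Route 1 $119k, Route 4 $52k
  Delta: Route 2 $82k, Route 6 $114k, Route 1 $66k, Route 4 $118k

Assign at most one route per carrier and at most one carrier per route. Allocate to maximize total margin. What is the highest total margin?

Maximum total: $486k

Optimal: Pioneer→Route 2 ($138k), Juno→Route 4 ($115k), Flint→Route 1 ($119k), Delta→Route 6 ($114k) — total 138+115+119+114 = $486k.
Column-greedy (each route in turn goes to its best remaining carrier) gives $456k, worse by 30.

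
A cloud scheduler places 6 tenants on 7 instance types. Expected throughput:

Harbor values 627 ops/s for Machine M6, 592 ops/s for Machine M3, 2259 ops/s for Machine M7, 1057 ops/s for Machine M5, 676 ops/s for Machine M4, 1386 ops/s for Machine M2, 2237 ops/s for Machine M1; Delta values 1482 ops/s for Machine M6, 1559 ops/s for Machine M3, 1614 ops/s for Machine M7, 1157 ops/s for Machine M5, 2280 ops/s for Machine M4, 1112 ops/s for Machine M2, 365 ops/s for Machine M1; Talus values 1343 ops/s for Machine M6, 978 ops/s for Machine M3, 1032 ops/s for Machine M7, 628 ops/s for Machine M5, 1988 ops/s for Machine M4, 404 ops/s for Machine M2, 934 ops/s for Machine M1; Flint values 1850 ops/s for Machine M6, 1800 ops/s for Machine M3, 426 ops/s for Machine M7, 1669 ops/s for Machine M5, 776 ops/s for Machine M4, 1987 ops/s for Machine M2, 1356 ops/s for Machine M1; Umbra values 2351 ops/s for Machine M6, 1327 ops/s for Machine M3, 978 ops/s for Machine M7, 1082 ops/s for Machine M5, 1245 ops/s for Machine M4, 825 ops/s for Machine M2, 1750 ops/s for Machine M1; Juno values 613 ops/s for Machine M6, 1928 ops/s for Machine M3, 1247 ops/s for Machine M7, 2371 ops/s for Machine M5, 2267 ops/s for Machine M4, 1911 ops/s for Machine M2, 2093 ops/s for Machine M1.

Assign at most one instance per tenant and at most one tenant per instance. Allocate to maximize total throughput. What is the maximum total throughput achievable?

Maximum total: 12548 ops/s

Treat this as an assignment problem: match each tenant to one instance.
Optimal: Harbor→Machine M1 (2237 ops/s), Delta→Machine M7 (1614 ops/s), Talus→Machine M4 (1988 ops/s), Flint→Machine M2 (1987 ops/s), Umbra→Machine M6 (2351 ops/s), Juno→Machine M5 (2371 ops/s) — total 2237+1614+1988+1987+2351+2371 = 12548 ops/s.
Max-entry greedy (repeatedly take the single best remaining cell) gives 12226 ops/s, worse by 322.
Next-best assignment: Harbor→Machine M7, Delta→Machine M3, Talus→Machine M4, Flint→Machine M2, Umbra→Machine M6, Juno→Machine M5 = 12515 ops/s.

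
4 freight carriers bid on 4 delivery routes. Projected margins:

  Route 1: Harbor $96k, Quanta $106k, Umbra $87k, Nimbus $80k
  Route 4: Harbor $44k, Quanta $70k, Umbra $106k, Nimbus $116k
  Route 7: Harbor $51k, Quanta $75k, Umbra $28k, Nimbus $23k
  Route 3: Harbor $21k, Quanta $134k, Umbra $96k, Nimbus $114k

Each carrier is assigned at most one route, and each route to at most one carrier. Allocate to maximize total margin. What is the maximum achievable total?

Max total: $391k

Treat this as an assignment problem: match each carrier to one route.
Optimal: Harbor→Route 1 ($96k), Quanta→Route 7 ($75k), Umbra→Route 4 ($106k), Nimbus→Route 3 ($114k) — total 96+75+106+114 = $391k.
Max-entry greedy (repeatedly take the single best remaining cell) gives $374k, worse by 17.
Every other assignment is strictly worse.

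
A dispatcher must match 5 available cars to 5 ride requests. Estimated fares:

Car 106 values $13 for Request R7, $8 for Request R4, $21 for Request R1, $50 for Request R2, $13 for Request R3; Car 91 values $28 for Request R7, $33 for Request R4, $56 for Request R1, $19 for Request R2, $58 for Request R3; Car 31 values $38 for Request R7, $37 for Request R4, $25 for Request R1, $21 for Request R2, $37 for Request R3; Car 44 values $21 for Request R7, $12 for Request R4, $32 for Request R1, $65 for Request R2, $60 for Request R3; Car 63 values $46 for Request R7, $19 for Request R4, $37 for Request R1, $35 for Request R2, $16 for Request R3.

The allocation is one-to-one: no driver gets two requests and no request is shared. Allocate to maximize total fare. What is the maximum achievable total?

Max total: $249

Optimal: Car 106→Request R2 ($50), Car 91→Request R1 ($56), Car 31→Request R4 ($37), Car 44→Request R3 ($60), Car 63→Request R7 ($46) — total 50+56+37+60+46 = $249.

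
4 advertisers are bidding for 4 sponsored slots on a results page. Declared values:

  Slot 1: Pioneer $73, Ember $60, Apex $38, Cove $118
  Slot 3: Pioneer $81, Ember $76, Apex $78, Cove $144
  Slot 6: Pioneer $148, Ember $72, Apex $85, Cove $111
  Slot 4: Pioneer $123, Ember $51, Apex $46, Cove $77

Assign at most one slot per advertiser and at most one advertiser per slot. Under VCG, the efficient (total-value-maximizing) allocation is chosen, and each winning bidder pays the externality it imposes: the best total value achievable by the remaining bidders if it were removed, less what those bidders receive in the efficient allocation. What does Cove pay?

Cove pays $18.

Efficient allocation: Pioneer→Slot 4 ($123), Ember→Slot 1 ($60), Apex→Slot 6 ($85), Cove→Slot 3 ($144); total welfare W = $412.
Cove receives Slot 3 at value $144, so the others get W − 144 = $268.
Without Cove: best allocation of the remaining 3 bidders over all 4 slots is Pioneer→Slot 6 ($148), Ember→Slot 1 ($60), Apex→Slot 3 ($78), total $286.
VCG payment = (others' best without Cove) − (others' welfare with Cove) = 286 − 268 = $18.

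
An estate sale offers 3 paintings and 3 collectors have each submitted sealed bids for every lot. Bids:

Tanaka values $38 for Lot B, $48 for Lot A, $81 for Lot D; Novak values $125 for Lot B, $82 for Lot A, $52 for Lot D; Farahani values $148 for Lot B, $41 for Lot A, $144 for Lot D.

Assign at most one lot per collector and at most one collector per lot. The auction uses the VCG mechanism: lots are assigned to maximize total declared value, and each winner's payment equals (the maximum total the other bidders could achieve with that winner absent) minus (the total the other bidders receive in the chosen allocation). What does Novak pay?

Efficient allocation: Tanaka→Lot A ($48), Novak→Lot B ($125), Farahani→Lot D ($144); total welfare W = $317.
Novak receives Lot B at value $125, so the others get W − 125 = $192.
Without Novak: best allocation of the remaining 2 bidders over all 3 lots is Tanaka→Lot D ($81), Farahani→Lot B ($148), total $229.
VCG payment = (others' best without Novak) − (others' welfare with Novak) = 229 − 192 = $37.

Novak pays $37.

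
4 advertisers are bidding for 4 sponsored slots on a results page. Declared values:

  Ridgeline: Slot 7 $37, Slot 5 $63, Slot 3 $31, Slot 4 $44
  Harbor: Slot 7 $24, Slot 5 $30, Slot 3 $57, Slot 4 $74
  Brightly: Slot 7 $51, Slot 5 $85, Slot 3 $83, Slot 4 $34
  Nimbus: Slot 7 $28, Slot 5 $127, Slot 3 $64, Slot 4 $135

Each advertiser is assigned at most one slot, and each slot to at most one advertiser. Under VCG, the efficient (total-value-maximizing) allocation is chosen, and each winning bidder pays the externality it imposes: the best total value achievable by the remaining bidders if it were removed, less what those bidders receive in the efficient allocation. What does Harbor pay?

Efficient allocation: Ridgeline→Slot 7 ($37), Harbor→Slot 4 ($74), Brightly→Slot 3 ($83), Nimbus→Slot 5 ($127); total welfare W = $321.
Harbor receives Slot 4 at value $74, so the others get W − 74 = $247.
Without Harbor: best allocation of the remaining 3 bidders over all 4 slots is Ridgeline→Slot 5 ($63), Brightly→Slot 3 ($83), Nimbus→Slot 4 ($135), total $281.
VCG payment = (others' best without Harbor) − (others' welfare with Harbor) = 281 − 247 = $34.

Harbor pays $34.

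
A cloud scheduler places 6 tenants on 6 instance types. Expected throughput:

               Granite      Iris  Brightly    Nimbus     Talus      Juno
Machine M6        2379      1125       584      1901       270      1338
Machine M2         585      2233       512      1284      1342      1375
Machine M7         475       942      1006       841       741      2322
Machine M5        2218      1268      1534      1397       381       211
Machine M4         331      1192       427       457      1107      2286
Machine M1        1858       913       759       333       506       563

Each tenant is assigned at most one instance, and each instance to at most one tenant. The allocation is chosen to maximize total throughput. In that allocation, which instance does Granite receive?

Granite receives Machine M1.

Treat this as an assignment problem: match each tenant to one instance.
Optimal: Granite→Machine M1 (1858 ops/s), Iris→Machine M2 (2233 ops/s), Brightly→Machine M5 (1534 ops/s), Nimbus→Machine M6 (1901 ops/s), Talus→Machine M4 (1107 ops/s), Juno→Machine M7 (2322 ops/s) — total 1858+2233+1534+1901+1107+2322 = 10955 ops/s.
Column-greedy (each instance in turn goes to its best remaining tenant) gives 9908 ops/s, worse by 1047.
Next-best assignment: Granite→Machine M1, Iris→Machine M2, Brightly→Machine M5, Nimbus→Machine M6, Talus→Machine M7, Juno→Machine M4 = 10553 ops/s.
Every other assignment is strictly worse.
Granite's own top instance is Machine M6 (2379 ops/s), but forcing Granite→Machine M6 and reassigning the rest optimally gives only 10197 ops/s — worse by 758.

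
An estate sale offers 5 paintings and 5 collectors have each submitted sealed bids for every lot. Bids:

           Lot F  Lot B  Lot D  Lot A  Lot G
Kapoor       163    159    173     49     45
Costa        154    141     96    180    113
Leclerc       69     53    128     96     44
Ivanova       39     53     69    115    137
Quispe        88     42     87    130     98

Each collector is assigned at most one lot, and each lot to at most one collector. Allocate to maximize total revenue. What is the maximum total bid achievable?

Max total: $708

This is the linear assignment problem.
Optimal: Kapoor→Lot B ($159), Costa→Lot F ($154), Leclerc→Lot D ($128), Ivanova→Lot G ($137), Quispe→Lot A ($130) — total 159+154+128+137+130 = $708.
Column-greedy (each lot in turn goes to its best remaining collector) gives $699, worse by 9.
Next-best assignment: Kapoor→Lot F, Costa→Lot B, Leclerc→Lot D, Ivanova→Lot G, Quispe→Lot A = $699.
Swapping Leclerc↔Ivanova (Leclerc→Lot G $44, Ivanova→Lot D $69) loses 152.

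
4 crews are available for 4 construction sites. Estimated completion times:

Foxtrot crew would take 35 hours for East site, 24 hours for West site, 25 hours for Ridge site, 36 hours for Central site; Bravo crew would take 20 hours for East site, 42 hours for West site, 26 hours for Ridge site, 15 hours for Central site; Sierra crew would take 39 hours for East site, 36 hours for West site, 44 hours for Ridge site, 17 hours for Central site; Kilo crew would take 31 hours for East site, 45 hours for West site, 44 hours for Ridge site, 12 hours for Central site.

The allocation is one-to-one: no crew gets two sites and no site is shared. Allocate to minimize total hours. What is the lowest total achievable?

Minimum total: 93 hours

Optimal: Foxtrot crew→Ridge site (25 hours), Bravo crew→East site (20 hours), Sierra crew→West site (36 hours), Kilo crew→Central site (12 hours) — total 25+20+36+12 = 93 hours.
Min-entry greedy (repeatedly take the single cheapest remaining cell) gives 100 hours, worse by 7.
Swapping Sierra crew↔Foxtrot crew (Sierra crew→Ridge site 44 hours, Foxtrot crew→West site 24 hours) adds 7.
Checked against all permutations: 93 hours is optimal.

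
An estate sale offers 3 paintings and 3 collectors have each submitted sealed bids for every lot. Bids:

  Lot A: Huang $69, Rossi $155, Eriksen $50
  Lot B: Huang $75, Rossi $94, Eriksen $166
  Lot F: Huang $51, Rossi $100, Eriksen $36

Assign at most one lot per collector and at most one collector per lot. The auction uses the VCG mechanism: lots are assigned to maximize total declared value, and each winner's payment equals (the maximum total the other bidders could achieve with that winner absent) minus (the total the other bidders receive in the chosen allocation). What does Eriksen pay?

Efficient allocation: Huang→Lot F ($51), Rossi→Lot A ($155), Eriksen→Lot B ($166); total welfare W = $372.
Eriksen receives Lot B at value $166, so the others get W − 166 = $206.
Without Eriksen: best allocation of the remaining 2 bidders over all 3 lots is Huang→Lot B ($75), Rossi→Lot A ($155), total $230.
VCG payment = (others' best without Eriksen) − (others' welfare with Eriksen) = 230 − 206 = $24.

Eriksen pays $24.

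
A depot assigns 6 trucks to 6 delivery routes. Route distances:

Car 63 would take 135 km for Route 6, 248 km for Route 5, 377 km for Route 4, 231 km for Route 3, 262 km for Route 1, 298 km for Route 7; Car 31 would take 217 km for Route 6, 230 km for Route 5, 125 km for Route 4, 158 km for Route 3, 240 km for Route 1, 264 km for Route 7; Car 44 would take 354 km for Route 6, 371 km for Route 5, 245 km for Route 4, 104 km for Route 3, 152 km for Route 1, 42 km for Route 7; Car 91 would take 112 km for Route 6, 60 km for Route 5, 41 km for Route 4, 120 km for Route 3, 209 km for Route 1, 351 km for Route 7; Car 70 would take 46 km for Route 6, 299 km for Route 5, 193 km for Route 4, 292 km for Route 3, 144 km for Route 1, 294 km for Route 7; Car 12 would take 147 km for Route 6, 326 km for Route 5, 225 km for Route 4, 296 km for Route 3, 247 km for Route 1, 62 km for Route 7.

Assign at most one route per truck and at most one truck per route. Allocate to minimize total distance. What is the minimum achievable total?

Min total: 630 km

This is a one-to-one assignment (minimum-cost bipartite matching).
Optimal: Car 63→Route 6 (135 km), Car 31→Route 4 (125 km), Car 44→Route 3 (104 km), Car 91→Route 5 (60 km), Car 70→Route 1 (144 km), Car 12→Route 7 (62 km) — total 135+125+104+60+144+62 = 630 km.
Min-entry greedy (repeatedly take the single cheapest remaining cell) gives 782 km, worse by 152.
Next-best assignment: Car 63→Route 1, Car 31→Route 4, Car 44→Route 3, Car 91→Route 5, Car 70→Route 6, Car 12→Route 7 = 659 km.
Checked against all permutations: 630 km is optimal.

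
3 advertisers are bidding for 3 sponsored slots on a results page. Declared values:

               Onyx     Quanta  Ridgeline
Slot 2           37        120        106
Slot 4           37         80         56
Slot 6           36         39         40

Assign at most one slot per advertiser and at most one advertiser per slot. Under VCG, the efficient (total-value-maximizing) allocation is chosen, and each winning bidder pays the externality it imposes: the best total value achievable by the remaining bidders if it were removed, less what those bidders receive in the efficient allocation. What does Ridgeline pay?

Efficient allocation: Onyx→Slot 6 ($36), Quanta→Slot 4 ($80), Ridgeline→Slot 2 ($106); total welfare W = $222.
Ridgeline receives Slot 2 at value $106, so the others get W − 106 = $116.
Without Ridgeline: best allocation of the remaining 2 bidders over all 3 slots is Onyx→Slot 4 ($37), Quanta→Slot 2 ($120), total $157.
VCG payment = (others' best without Ridgeline) − (others' welfare with Ridgeline) = 157 − 116 = $41.

Ridgeline pays $41.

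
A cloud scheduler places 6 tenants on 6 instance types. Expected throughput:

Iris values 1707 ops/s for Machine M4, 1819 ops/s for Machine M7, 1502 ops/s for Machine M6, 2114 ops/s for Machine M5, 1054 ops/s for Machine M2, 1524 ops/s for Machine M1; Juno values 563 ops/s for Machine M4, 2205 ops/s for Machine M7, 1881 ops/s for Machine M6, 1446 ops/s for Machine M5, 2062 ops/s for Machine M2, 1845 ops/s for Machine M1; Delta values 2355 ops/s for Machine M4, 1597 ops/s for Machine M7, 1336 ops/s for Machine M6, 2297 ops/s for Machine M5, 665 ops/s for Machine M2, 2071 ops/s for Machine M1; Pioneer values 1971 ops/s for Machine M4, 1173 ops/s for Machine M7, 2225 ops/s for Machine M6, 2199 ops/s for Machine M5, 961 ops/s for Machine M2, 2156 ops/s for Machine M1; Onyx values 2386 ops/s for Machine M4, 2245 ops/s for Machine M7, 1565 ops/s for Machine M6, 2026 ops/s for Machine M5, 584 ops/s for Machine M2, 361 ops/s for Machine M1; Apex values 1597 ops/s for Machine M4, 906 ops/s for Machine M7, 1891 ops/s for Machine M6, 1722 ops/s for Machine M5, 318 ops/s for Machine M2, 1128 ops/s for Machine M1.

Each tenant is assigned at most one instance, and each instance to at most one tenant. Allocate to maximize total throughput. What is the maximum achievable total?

Optimal: Iris→Machine M5 (2114 ops/s), Juno→Machine M2 (2062 ops/s), Delta→Machine M4 (2355 ops/s), Pioneer→Machine M1 (2156 ops/s), Onyx→Machine M7 (2245 ops/s), Apex→Machine M6 (1891 ops/s) — total 2114+2062+2355+2156+2245+1891 = 12823 ops/s.
Column-greedy (each instance in turn goes to its best remaining tenant) gives 11295 ops/s, worse by 1528.
Next-best assignment: Iris→Machine M7, Juno→Machine M2, Delta→Machine M5, Pioneer→Machine M1, Onyx→Machine M4, Apex→Machine M6 = 12611 ops/s.
Every other assignment is strictly worse.

Maximum total: 12823 ops/s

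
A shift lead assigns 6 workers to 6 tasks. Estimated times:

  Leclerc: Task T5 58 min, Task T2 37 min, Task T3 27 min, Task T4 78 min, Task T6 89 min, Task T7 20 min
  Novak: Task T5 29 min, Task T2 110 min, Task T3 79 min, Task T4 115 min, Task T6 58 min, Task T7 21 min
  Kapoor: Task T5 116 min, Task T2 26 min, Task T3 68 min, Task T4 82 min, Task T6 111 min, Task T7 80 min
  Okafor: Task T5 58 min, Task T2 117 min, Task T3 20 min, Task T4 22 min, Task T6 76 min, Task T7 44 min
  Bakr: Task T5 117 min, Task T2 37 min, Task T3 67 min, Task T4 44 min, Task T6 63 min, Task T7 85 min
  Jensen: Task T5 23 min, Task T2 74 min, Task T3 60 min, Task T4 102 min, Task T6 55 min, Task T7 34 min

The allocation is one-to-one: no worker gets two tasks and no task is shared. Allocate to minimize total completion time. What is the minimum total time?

Min total: 182 min

This is the linear assignment problem.
Optimal: Leclerc→Task T3 (27 min), Novak→Task T7 (21 min), Kapoor→Task T2 (26 min), Okafor→Task T4 (22 min), Bakr→Task T6 (63 min), Jensen→Task T5 (23 min) — total 27+21+26+22+63+23 = 182 min.
Min-entry greedy (repeatedly take the single cheapest remaining cell) gives 191 min, worse by 9.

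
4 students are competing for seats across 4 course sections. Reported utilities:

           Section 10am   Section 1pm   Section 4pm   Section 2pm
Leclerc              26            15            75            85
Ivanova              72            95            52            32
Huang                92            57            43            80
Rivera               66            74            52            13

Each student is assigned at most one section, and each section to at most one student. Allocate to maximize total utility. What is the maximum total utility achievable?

Maximum total: 324 points

Treat this as an assignment problem: match each student to one section.
Optimal: Leclerc→Section 2pm (85 points), Ivanova→Section 1pm (95 points), Huang→Section 10am (92 points), Rivera→Section 4pm (52 points) — total 85+95+92+52 = 324 points.
Every other assignment is strictly worse.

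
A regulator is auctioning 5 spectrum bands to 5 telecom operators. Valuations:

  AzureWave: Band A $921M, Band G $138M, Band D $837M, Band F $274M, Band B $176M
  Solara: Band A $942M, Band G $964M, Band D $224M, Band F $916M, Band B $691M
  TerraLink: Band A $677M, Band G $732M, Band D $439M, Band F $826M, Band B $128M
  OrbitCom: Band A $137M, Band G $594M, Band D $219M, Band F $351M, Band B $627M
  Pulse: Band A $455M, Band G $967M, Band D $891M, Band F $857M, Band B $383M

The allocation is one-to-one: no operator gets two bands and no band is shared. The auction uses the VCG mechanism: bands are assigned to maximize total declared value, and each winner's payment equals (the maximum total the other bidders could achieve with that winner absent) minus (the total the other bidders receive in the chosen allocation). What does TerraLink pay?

Efficient allocation: AzureWave→Band A ($921M), Solara→Band G ($964M), TerraLink→Band F ($826M), OrbitCom→Band B ($627M), Pulse→Band D ($891M); total welfare W = $4229M.
TerraLink receives Band F at value $826M, so the others get W − 826 = $3403M.
Without TerraLink: best allocation of the remaining 4 bidders over all 5 bands is AzureWave→Band A ($921M), Solara→Band F ($916M), OrbitCom→Band B ($627M), Pulse→Band G ($967M), total $3431M.
VCG payment = (others' best without TerraLink) − (others' welfare with TerraLink) = 3431 − 3403 = $28M.

TerraLink pays $28M.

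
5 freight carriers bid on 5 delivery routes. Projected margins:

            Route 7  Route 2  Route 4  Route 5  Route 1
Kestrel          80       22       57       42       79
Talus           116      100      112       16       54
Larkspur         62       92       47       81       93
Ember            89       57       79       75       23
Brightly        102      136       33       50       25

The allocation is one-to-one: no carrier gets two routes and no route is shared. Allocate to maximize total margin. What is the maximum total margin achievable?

Optimal: Kestrel→Route 1 ($79k), Talus→Route 4 ($112k), Larkspur→Route 5 ($81k), Ember→Route 7 ($89k), Brightly→Route 2 ($136k) — total 79+112+81+89+136 = $497k.
Swapping Talus↔Brightly (Talus→Route 2 $100k, Brightly→Route 4 $33k) loses 115.

Maximum total: $497k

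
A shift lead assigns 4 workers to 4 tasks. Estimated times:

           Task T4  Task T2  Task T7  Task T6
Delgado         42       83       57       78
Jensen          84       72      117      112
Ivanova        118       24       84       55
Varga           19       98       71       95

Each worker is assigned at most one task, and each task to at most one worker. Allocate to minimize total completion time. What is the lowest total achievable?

Min total: 203 min

Optimal: Delgado→Task T7 (57 min), Jensen→Task T2 (72 min), Ivanova→Task T6 (55 min), Varga→Task T4 (19 min) — total 57+72+55+19 = 203 min.
Column-greedy (each task in turn goes to its cheapest remaining worker) gives 212 min, worse by 9.
Next-best assignment: Delgado→Task T7, Jensen→Task T6, Ivanova→Task T2, Varga→Task T4 = 212 min.
Swapping Ivanova↔Varga (Ivanova→Task T4 118 min, Varga→Task T6 95 min) adds 139.
No other one-to-one assignment undercuts 203 min.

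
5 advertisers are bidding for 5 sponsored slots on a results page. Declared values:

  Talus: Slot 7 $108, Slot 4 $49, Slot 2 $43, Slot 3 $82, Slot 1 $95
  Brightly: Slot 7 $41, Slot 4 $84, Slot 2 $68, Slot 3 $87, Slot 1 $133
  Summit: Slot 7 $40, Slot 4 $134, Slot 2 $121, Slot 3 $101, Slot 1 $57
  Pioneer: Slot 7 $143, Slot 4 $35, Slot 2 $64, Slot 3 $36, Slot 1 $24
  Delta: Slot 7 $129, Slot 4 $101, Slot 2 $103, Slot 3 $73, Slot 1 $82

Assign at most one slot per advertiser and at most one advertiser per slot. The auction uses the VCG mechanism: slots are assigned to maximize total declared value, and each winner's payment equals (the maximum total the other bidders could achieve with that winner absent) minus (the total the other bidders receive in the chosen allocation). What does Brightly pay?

Efficient allocation: Talus→Slot 3 ($82), Brightly→Slot 1 ($133), Summit→Slot 4 ($134), Pioneer→Slot 7 ($143), Delta→Slot 2 ($103); total welfare W = $595.
Brightly receives Slot 1 at value $133, so the others get W − 133 = $462.
Without Brightly: best allocation of the remaining 4 bidders over all 5 slots is Talus→Slot 1 ($95), Summit→Slot 4 ($134), Pioneer→Slot 7 ($143), Delta→Slot 2 ($103), total $475.
VCG payment = (others' best without Brightly) − (others' welfare with Brightly) = 475 − 462 = $13.

Brightly pays $13.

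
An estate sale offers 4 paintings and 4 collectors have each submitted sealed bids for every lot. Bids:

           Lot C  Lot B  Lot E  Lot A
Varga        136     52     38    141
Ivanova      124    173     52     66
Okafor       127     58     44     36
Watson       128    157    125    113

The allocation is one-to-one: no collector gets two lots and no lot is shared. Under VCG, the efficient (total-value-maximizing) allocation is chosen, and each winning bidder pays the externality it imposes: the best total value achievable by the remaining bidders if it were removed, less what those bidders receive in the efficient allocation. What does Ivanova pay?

Efficient allocation: Varga→Lot A ($141), Ivanova→Lot B ($173), Okafor→Lot C ($127), Watson→Lot E ($125); total welfare W = $566.
Ivanova receives Lot B at value $173, so the others get W − 173 = $393.
Without Ivanova: best allocation of the remaining 3 bidders over all 4 lots is Varga→Lot A ($141), Okafor→Lot C ($127), Watson→Lot B ($157), total $425.
VCG payment = (others' best without Ivanova) − (others' welfare with Ivanova) = 425 − 393 = $32.

Ivanova pays $32.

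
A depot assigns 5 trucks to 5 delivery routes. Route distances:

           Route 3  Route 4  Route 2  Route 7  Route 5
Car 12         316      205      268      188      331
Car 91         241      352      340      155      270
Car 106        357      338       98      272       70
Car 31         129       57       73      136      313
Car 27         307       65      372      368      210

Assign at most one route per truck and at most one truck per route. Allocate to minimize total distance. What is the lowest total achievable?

Min total: 637 km

Optimal: Car 12→Route 7 (188 km), Car 91→Route 3 (241 km), Car 106→Route 5 (70 km), Car 31→Route 2 (73 km), Car 27→Route 4 (65 km) — total 188+241+70+73+65 = 637 km.
Column-greedy (each route in turn goes to its cheapest remaining truck) gives 778 km, worse by 141.
Next-best assignment: Car 12→Route 3, Car 91→Route 7, Car 106→Route 5, Car 31→Route 2, Car 27→Route 4 = 679 km.
Every other assignment is strictly worse.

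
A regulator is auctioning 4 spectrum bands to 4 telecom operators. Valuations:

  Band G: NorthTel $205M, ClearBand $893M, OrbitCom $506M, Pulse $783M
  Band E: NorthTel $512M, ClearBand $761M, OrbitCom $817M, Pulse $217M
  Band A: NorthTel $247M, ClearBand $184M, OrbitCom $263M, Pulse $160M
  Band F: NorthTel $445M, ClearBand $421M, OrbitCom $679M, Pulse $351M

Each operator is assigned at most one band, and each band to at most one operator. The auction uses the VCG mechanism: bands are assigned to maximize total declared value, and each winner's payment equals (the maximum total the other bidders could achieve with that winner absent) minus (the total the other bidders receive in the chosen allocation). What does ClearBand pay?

Efficient allocation: NorthTel→Band A ($247M), ClearBand→Band E ($761M), OrbitCom→Band F ($679M), Pulse→Band G ($783M); total welfare W = $2470M.
ClearBand receives Band E at value $761M, so the others get W − 761 = $1709M.
Without ClearBand: best allocation of the remaining 3 bidders over all 4 bands is NorthTel→Band F ($445M), OrbitCom→Band E ($817M), Pulse→Band G ($783M), total $2045M.
VCG payment = (others' best without ClearBand) − (others' welfare with ClearBand) = 2045 − 1709 = $336M.

ClearBand pays $336M.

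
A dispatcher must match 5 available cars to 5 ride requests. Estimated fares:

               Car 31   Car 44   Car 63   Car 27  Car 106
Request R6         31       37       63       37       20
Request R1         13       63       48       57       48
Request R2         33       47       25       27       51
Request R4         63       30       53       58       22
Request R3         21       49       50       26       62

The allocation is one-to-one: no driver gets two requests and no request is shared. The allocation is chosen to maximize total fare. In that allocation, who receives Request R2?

Car 44 receives Request R2.

This is the linear assignment problem.
Optimal: Car 31→Request R4 ($63), Car 44→Request R2 ($47), Car 63→Request R6 ($63), Car 27→Request R1 ($57), Car 106→Request R3 ($62) — total 63+47+63+57+62 = $292.
Row-greedy (each driver in turn takes its best remaining request) gives $278, worse by 14.
Next-best assignment: Car 31→Request R4, Car 44→Request R3, Car 63→Request R6, Car 27→Request R1, Car 106→Request R2 = $283.
Swapping Car 27↔Car 63 (Car 27→Request R6 $37, Car 63→Request R1 $48) loses 35.
Checked against all permutations: $292 is optimal.
Car 44's own top request is Request R1 ($63), but forcing Car 44→Request R1 and reassigning the rest optimally gives only $279 — worse by 13.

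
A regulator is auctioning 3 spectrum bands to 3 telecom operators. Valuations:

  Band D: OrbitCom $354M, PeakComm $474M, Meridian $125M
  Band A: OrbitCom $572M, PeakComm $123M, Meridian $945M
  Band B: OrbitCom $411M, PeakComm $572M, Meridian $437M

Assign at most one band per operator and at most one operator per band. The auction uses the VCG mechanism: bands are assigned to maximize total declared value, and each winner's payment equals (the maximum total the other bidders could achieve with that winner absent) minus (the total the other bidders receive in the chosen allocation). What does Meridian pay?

Meridian pays $218M.

Efficient allocation: OrbitCom→Band D ($354M), PeakComm→Band B ($572M), Meridian→Band A ($945M); total welfare W = $1871M.
Meridian receives Band A at value $945M, so the others get W − 945 = $926M.
Without Meridian: best allocation of the remaining 2 bidders over all 3 bands is OrbitCom→Band A ($572M), PeakComm→Band B ($572M), total $1144M.
VCG payment = (others' best without Meridian) − (others' welfare with Meridian) = 1144 − 926 = $218M.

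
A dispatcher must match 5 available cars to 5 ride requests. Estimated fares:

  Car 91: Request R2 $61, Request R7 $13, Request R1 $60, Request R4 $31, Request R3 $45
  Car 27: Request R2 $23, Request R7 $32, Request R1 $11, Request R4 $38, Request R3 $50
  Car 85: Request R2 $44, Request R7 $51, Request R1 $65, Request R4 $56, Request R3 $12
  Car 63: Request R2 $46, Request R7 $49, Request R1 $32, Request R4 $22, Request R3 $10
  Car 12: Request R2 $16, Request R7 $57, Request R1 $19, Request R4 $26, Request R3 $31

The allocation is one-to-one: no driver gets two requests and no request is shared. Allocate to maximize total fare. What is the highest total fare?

Optimal: Car 91→Request R1 ($60), Car 27→Request R3 ($50), Car 85→Request R4 ($56), Car 63→Request R2 ($46), Car 12→Request R7 ($57) — total 60+50+56+46+57 = $269.
Row-greedy (each driver in turn takes its best remaining request) gives $251, worse by 18.
No other one-to-one assignment exceeds $269.

Max total: $269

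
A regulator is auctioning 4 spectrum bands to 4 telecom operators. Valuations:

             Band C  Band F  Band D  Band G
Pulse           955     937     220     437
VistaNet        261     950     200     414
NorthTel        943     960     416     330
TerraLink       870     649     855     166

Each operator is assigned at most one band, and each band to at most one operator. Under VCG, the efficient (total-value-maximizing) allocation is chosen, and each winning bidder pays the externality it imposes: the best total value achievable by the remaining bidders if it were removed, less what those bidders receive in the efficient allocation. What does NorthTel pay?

Efficient allocation: Pulse→Band G ($437M), VistaNet→Band F ($950M), NorthTel→Band C ($943M), TerraLink→Band D ($855M); total welfare W = $3185M.
NorthTel receives Band C at value $943M, so the others get W − 943 = $2242M.
Without NorthTel: best allocation of the remaining 3 bidders over all 4 bands is Pulse→Band C ($955M), VistaNet→Band F ($950M), TerraLink→Band D ($855M), total $2760M.
VCG payment = (others' best without NorthTel) − (others' welfare with NorthTel) = 2760 − 2242 = $518M.

NorthTel pays $518M.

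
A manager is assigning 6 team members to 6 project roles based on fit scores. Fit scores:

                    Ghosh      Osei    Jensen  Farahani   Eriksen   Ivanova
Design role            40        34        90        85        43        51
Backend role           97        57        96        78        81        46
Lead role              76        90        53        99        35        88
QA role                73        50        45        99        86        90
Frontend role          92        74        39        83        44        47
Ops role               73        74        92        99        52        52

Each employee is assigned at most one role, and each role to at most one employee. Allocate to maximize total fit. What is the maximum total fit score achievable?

Treat this as an assignment problem: match each employee to one role.
Optimal: Ghosh→Frontend role (92 pts), Osei→Lead role (90 pts), Jensen→Design role (90 pts), Farahani→Ops role (99 pts), Eriksen→Backend role (81 pts), Ivanova→QA role (90 pts) — total 92+90+90+99+81+90 = 542 pts.
Next-best assignment: Ghosh→Backend role, Osei→Frontend role, Jensen→Design role, Farahani→Ops role, Eriksen→QA role, Ivanova→Lead role = 534 pts.
Every other assignment is strictly worse.

Maximum total: 542 pts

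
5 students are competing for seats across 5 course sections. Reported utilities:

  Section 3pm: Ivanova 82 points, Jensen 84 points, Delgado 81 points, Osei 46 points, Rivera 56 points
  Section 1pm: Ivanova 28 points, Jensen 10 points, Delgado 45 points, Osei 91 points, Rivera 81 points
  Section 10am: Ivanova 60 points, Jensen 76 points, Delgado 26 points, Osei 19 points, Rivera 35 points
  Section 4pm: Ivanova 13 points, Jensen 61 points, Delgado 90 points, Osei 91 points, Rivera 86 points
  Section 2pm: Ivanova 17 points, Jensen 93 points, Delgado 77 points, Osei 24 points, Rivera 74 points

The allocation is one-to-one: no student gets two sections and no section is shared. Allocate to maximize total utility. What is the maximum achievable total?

Maximum total: 413 points

Optimal: Ivanova→Section 3pm (82 points), Jensen→Section 10am (76 points), Delgado→Section 4pm (90 points), Osei→Section 1pm (91 points), Rivera→Section 2pm (74 points) — total 82+76+90+91+74 = 413 points.
Column-greedy (each section in turn goes to its best remaining student) gives 399 points, worse by 14.
Next-best assignment: Ivanova→Section 3pm, Jensen→Section 10am, Delgado→Section 2pm, Osei→Section 1pm, Rivera→Section 4pm = 412 points.
No other one-to-one assignment exceeds 413 points.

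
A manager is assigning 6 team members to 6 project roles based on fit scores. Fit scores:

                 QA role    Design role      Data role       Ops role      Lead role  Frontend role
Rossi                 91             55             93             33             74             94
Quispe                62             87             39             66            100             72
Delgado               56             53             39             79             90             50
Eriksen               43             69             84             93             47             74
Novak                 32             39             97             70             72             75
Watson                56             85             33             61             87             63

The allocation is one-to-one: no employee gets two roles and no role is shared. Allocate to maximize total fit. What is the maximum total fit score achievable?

Maximum total: 528 pts

Optimal: Rossi→QA role (91 pts), Quispe→Frontend role (72 pts), Delgado→Lead role (90 pts), Eriksen→Ops role (93 pts), Novak→Data role (97 pts), Watson→Design role (85 pts) — total 91+72+90+93+97+85 = 528 pts.
Max-entry greedy (repeatedly take the single best remaining cell) gives 525 pts, worse by 3.
Next-best assignment: Rossi→QA role, Quispe→Lead role, Delgado→Ops role, Eriksen→Frontend role, Novak→Data role, Watson→Design role = 526 pts.
Checked against all permutations: 528 pts is optimal.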